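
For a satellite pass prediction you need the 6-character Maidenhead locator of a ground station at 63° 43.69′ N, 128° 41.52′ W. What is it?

Offset from 180°W / 90°S: lon 51.3080°, lat 153.7282°.
Field (20°×10°, letters A–R): 51.3080/20 → 2 → C, 153.7282/10 → 15 → P; chars CP.
Square (2°×1°, digits 0–9): 11.3080/2 → 5, 3.7282/1 → 3; chars 53.
Subsquare (5′×2.5′, letters a–x): 1.3080/0.0833333 → 15 → p, 0.7282/0.0416667 → 17 → r; chars pr.

CP53pr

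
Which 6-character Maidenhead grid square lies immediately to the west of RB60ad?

RB50xd

Longitude subsquare a = 0; −1 → -1, wraps to 23 = x, carry into square.
Longitude square 6; −1 → 5.
The latitude characters are unchanged.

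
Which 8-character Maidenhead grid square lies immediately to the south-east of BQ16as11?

Longitude extended square 1; +1 → 2.
Latitude extended square 1; −1 → 0.

BQ16as20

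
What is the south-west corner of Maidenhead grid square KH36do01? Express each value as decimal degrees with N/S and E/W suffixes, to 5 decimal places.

Field K=10, H=7: +10·20° lon, +7·10° lat → SW at lon 20°, lat -20°.
Square 3, 6: +3·2° lon, +6·1° lat → SW at lon 26°, lat -14°.
Subsquare d=3, o=14: +3·0.0833333° lon, +14·0.0416667° lat → SW at lon 26.25°, lat -13.4167°.
Extended square 0, 1: +0·0.00833333° lon, +1·0.00416667° lat → SW at lon 26.25°, lat -13.4125°.
latitude 13.41250° S, longitude 26.25000° E.

13.41250° S, 26.25000° E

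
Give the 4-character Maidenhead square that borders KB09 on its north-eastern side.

KC10

Longitude square 0; +1 → 1.
Latitude square 9; +1 → 10, wraps to 0, carry into field.
Latitude field B = 1; +1 → 2 = C.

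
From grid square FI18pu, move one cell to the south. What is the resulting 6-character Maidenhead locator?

FI18pt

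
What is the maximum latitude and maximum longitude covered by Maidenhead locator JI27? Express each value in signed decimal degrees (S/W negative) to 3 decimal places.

-2.000, 6.000

Field J=9, I=8: +9·20° lon, +8·10° lat → SW at lon 0°, lat -10°.
Square 2, 7: +2·2° lon, +7·1° lat → SW at lon 4°, lat -3°.
Cell spans 2° lon × 1° lat. NE corner is SW corner plus one full cell.
latitude -2.000, longitude 6.000.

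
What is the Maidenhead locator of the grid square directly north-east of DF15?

DF26

Longitude square 1; +1 → 2.
Latitude square 5; +1 → 6.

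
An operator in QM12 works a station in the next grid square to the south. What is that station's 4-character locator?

QM11

Latitude square 2; −1 → 1.
The longitude characters are unchanged.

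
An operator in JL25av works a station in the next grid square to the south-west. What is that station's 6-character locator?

JL15xu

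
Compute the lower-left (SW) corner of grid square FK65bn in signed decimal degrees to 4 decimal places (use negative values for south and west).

15.5417, -67.9167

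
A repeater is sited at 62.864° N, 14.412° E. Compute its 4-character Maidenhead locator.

JP72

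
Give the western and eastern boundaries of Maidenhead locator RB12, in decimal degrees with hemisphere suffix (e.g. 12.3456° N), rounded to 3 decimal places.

Field R=17, B=1: +17·20° lon, +1·10° lat → SW at lon 160°, lat -80°.
Square 1, 2: +1·2° lon, +2·1° lat → SW at lon 162°, lat -78°.
Cell spans 2° lon × 1° lat.
west 162.000° E, east 164.000° E.

162.000° E, 164.000° E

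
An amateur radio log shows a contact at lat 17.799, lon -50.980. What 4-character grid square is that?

GK47

Add 180° to longitude and 90° to latitude: 129.02, 107.80.
Field: 129.02/20 → 6 → G, 107.80/10 → 10 → K; chars GK.
Square: 9.02/2 → 4, 7.80/1 → 7; chars 47.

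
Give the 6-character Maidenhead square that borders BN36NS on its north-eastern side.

Longitude subsquare n = 13; +1 → 14 = o.
Latitude subsquare s = 18; +1 → 19 = t.

BN36ot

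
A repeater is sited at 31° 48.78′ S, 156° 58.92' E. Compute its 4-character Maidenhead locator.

QF88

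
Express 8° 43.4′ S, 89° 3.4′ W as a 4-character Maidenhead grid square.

EI51

Offset from 180°W / 90°S: lon 90.94°, lat 81.28°.
Field: lon ⌊90.94/20⌋ = 4 → E; lat ⌊81.28/10⌋ = 8 → I.
Square: lon ⌊10.94/2⌋ = 5; lat ⌊1.28/1⌋ = 1.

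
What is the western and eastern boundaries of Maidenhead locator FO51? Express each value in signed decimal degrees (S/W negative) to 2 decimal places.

Field F=5, O=14: +5·20° lon, +14·10° lat → SW at lon -80°, lat 50°.
Square 5, 1: +5·2° lon, +1·1° lat → SW at lon -70°, lat 51°.
Cell spans 2° lon × 1° lat.
west -70.00, east -68.00.

-70.00, -68.00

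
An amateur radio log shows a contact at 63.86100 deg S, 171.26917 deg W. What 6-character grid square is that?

AC46id

Add 180° to longitude and 90° to latitude: 8.7308, 26.1390.
Field (20°×10°, letters A–R): 8.7308/20 → 0 → A, 26.1390/10 → 2 → C; chars AC.
Square (2°×1°, digits 0–9): 8.7308/2 → 4, 6.1390/1 → 6; chars 46.
Subsquare (5′×2.5′, letters a–x): 0.7308/0.0833333 → 8 → i, 0.1390/0.0416667 → 3 → d; chars id.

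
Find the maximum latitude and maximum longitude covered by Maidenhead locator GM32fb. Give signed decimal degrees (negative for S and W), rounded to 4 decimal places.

Field G=6, M=12: +6·20° lon, +12·10° lat → SW at lon -60°, lat 30°.
Square 3, 2: +3·2° lon, +2·1° lat → SW at lon -54°, lat 32°.
Subsquare f=5, b=1: +5·0.0833333° lon, +1·0.0416667° lat → SW at lon -53.5833°, lat 32.0417°.
Cell spans 0.0833333° lon × 0.0416667° lat. NE corner is SW corner plus one full cell.
latitude 32.0833, longitude -53.5000.

32.0833, -53.5000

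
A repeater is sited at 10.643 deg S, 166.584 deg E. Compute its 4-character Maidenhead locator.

Offset from 180°W / 90°S: lon 346.58°, lat 79.36°.
Field: lon ⌊346.58/20⌋ = 17 → R; lat ⌊79.36/10⌋ = 7 → H.
Square: lon ⌊6.58/2⌋ = 3; lat ⌊9.36/1⌋ = 9.

RH39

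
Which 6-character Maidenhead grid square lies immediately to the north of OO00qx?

OO01qa

Latitude subsquare x = 23; +1 → 24, wraps to 0 = a, carry into square.
Latitude square 0; +1 → 1.
The longitude characters are unchanged.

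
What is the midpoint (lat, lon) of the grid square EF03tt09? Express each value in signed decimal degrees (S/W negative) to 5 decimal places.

-36.16875, -98.41250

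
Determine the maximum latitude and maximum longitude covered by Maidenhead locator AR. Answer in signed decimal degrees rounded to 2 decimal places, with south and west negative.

90.00, -160.00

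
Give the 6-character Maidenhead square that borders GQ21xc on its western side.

Longitude subsquare x = 23; −1 → 22 = w.
The latitude characters are unchanged.

GQ21wc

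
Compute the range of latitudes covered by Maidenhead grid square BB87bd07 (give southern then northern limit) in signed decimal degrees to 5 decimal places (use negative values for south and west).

Field B=1, B=1: +1·20° lon, +1·10° lat → SW at lon -160°, lat -80°.
Square 8, 7: +8·2° lon, +7·1° lat → SW at lon -144°, lat -73°.
Subsquare b=1, d=3: +1·0.0833333° lon, +3·0.0416667° lat → SW at lon -143.917°, lat -72.875°.
Extended square 0, 7: +0·0.00833333° lon, +7·0.00416667° lat → SW at lon -143.917°, lat -72.8458°.
Cell spans 0.00833333° lon × 0.00416667° lat.
south -72.84583, north -72.84167.

-72.84583, -72.84167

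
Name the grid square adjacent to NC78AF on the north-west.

NC68xg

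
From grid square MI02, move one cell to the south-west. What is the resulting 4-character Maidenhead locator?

Longitude square 0; −1 → -1, wraps to 9, carry into field.
Longitude field M = 12; −1 → 11 = L.
Latitude square 2; −1 → 1.

LI91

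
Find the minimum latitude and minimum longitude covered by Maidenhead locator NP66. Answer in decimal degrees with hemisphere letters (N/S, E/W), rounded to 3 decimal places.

Field N=13, P=15: +13·20° lon, +15·10° lat → SW at lon 80°, lat 60°.
Square 6, 6: +6·2° lon, +6·1° lat → SW at lon 92°, lat 66°.
latitude 66.000° N, longitude 92.000° E.

66.000° N, 92.000° E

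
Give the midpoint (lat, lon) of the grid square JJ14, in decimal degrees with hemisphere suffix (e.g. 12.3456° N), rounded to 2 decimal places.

4.50° N, 3.00° E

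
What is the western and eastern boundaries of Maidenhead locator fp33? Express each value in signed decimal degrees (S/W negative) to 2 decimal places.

Field F=5, P=15: +5·20° lon, +15·10° lat → SW at lon -80°, lat 60°.
Square 3, 3: +3·2° lon, +3·1° lat → SW at lon -74°, lat 63°.
Cell spans 2° lon × 1° lat.
west -74.00, east -72.00.

-74.00, -72.00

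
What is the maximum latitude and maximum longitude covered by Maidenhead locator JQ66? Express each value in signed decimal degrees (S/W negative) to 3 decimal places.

Field J=9, Q=16: +9·20° lon, +16·10° lat → SW at lon 0°, lat 70°.
Square 6, 6: +6·2° lon, +6·1° lat → SW at lon 12°, lat 76°.
Cell spans 2° lon × 1° lat. NE corner is SW corner plus one full cell.
latitude 77.000, longitude 14.000.

77.000, 14.000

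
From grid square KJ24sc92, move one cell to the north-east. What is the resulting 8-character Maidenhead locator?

Longitude extended square 9; +1 → 10, wraps to 0, carry into subsquare.
Longitude subsquare s = 18; +1 → 19 = t.
Latitude extended square 2; +1 → 3.

KJ24tc03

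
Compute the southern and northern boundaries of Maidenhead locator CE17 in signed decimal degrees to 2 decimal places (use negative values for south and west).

Field C=2, E=4: +2·20° lon, +4·10° lat → SW at lon -140°, lat -50°.
Square 1, 7: +1·2° lon, +7·1° lat → SW at lon -138°, lat -43°.
Cell spans 2° lon × 1° lat.
south -43.00, north -42.00.

-43.00, -42.00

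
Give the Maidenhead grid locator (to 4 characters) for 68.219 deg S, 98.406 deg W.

EC01

Shift to the Maidenhead origin (180°W, 90°S): lon 81.59, lat 21.78.
Field: lon ⌊81.59/20⌋ = 4 → E; lat ⌊21.78/10⌋ = 2 → C.
Square: lon ⌊1.59/2⌋ = 0; lat ⌊1.78/1⌋ = 1.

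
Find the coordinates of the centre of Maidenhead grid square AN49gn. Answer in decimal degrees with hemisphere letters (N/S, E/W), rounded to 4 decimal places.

49.5625° N, 171.4583° W

Field A=0, N=13: +0·20° lon, +13·10° lat → SW at lon -180°, lat 40°.
Square 4, 9: +4·2° lon, +9·1° lat → SW at lon -172°, lat 49°.
Subsquare g=6, n=13: +6·0.0833333° lon, +13·0.0416667° lat → SW at lon -171.5°, lat 49.5417°.
Cell spans 0.0833333° lon × 0.0416667° lat. Centre is SW corner plus half of each.
latitude 49.5625° N, longitude 171.4583° W.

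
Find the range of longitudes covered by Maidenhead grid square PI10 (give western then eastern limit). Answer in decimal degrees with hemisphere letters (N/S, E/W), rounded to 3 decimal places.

122.000° E, 124.000° E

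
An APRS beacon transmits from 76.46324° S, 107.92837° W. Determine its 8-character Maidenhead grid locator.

Shift to the Maidenhead origin (180°W, 90°S): lon 72.07163, lat 13.53676.
Field: 72.07163/20 → 3 → D, 13.53676/10 → 1 → B; chars DB.
Square: 12.07163/2 → 6, 3.53676/1 → 3; chars 63.
Subsquare: 0.07163/0.0833333 → 0 → a, 0.53676/0.0416667 → 12 → m; chars am.
Extended square: 0.07163/0.00833333 → 8, 0.03676/0.00416667 → 8; chars 88.

DB63am88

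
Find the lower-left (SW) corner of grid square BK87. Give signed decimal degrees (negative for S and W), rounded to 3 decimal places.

17.000, -144.000

Field B=1, K=10: +1·20° lon, +10·10° lat → SW at lon -160°, lat 10°.
Square 8, 7: +8·2° lon, +7·1° lat → SW at lon -144°, lat 17°.
latitude 17.000, longitude -144.000.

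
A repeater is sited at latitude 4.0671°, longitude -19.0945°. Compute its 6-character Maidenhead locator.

Add 180° to longitude and 90° to latitude: 160.9055, 94.0671.
Field: lon ⌊160.9055/20⌋ = 8 → I; lat ⌊94.0671/10⌋ = 9 → J.
Square: lon ⌊0.9055/2⌋ = 0; lat ⌊4.0671/1⌋ = 4.
Subsquare: lon ⌊0.9055/0.0833333⌋ = 10 → k; lat ⌊0.0671/0.0416667⌋ = 1 → b.

IJ04kb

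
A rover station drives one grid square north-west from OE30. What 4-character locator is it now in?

Longitude square 3; −1 → 2.
Latitude square 0; +1 → 1.

OE21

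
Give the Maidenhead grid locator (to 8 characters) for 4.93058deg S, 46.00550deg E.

LI35ab06

Add 180° to longitude and 90° to latitude: 226.00550, 85.06942.
Field: 226.00550/20 → 11 → L, 85.06942/10 → 8 → I; chars LI.
Square: 6.00550/2 → 3, 5.06942/1 → 5; chars 35.
Subsquare: 0.00550/0.0833333 → 0 → a, 0.06942/0.0416667 → 1 → b; chars ab.
Extended square: 0.00550/0.00833333 → 0, 0.02775/0.00416667 → 6; chars 06.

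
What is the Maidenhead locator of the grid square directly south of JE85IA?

JE84ix

Latitude subsquare a = 0; −1 → -1, wraps to 23 = x, carry into square.
Latitude square 5; −1 → 4.
The longitude characters are unchanged.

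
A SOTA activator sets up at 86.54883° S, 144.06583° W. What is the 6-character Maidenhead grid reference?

BA73xk

Add 180° to longitude and 90° to latitude: 35.9342, 3.4512.
Field (20°×10°, letters A–R): lon ⌊35.9342/20⌋ = 1 → B; lat ⌊3.4512/10⌋ = 0 → A.
Square (2°×1°, digits 0–9): lon ⌊15.9342/2⌋ = 7; lat ⌊3.4512/1⌋ = 3.
Subsquare (5′×2.5′, letters a–x): lon ⌊1.9342/0.0833333⌋ = 23 → x; lat ⌊0.4512/0.0416667⌋ = 10 → k.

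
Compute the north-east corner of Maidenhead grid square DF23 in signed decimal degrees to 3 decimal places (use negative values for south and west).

-36.000, -114.000

Field D=3, F=5: +3·20° lon, +5·10° lat → SW at lon -120°, lat -40°.
Square 2, 3: +2·2° lon, +3·1° lat → SW at lon -116°, lat -37°.
Cell spans 2° lon × 1° lat. NE corner is SW corner plus one full cell.
latitude -36.000, longitude -114.000.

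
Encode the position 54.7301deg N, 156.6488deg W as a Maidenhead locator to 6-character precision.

BO14qr

Add 180° to longitude and 90° to latitude: 23.3512, 144.7301.
Field: lon ⌊23.3512/20⌋ = 1 → B; lat ⌊144.7301/10⌋ = 14 → O.
Square: lon ⌊3.3512/2⌋ = 1; lat ⌊4.7301/1⌋ = 4.
Subsquare: lon ⌊1.3512/0.0833333⌋ = 16 → q; lat ⌊0.7301/0.0416667⌋ = 17 → r.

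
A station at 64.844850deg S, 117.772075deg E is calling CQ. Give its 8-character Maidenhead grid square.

Offset from 180°W / 90°S: lon 297.77207°, lat 25.15515°.
Field: 297.77207/20 → 14 → O, 25.15515/10 → 2 → C; chars OC.
Square: 17.77207/2 → 8, 5.15515/1 → 5; chars 85.
Subsquare: 1.77207/0.0833333 → 21 → v, 0.15515/0.0416667 → 3 → d; chars vd.
Extended square: 0.02207/0.00833333 → 2, 0.03015/0.00416667 → 7; chars 27.

OC85vd27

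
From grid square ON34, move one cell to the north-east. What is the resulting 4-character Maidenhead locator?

ON45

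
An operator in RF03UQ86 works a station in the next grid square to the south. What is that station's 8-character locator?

Latitude extended square 6; −1 → 5.
The longitude characters are unchanged.

RF03uq85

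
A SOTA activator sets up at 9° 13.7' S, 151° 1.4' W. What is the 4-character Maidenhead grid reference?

BI40

Add 180° to longitude and 90° to latitude: 28.98, 80.77.
Field (20°×10°, letters A–R): lon ⌊28.98/20⌋ = 1 → B; lat ⌊80.77/10⌋ = 8 → I.
Square (2°×1°, digits 0–9): lon ⌊8.98/2⌋ = 4; lat ⌊0.77/1⌋ = 0.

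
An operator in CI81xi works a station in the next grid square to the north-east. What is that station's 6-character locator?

Longitude subsquare x = 23; +1 → 24, wraps to 0 = a, carry into square.
Longitude square 8; +1 → 9.
Latitude subsquare i = 8; +1 → 9 = j.

CI91aj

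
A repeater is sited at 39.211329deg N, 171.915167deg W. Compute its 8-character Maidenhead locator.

AM49bf00

Offset from 180°W / 90°S: lon 8.08483°, lat 129.21133°.
Field: lon ⌊8.08483/20⌋ = 0 → A; lat ⌊129.21133/10⌋ = 12 → M.
Square: lon ⌊8.08483/2⌋ = 4; lat ⌊9.21133/1⌋ = 9.
Subsquare: lon ⌊0.08483/0.0833333⌋ = 1 → b; lat ⌊0.21133/0.0416667⌋ = 5 → f.
Extended square: lon ⌊0.00150/0.00833333⌋ = 0; lat ⌊0.00300/0.00416667⌋ = 0.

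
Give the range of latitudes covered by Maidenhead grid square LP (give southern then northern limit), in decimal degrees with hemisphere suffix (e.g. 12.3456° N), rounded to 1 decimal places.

60.0° N, 70.0° N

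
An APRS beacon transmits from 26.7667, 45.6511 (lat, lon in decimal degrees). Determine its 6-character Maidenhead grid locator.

LL26ts

Shift to the Maidenhead origin (180°W, 90°S): lon 225.6511, lat 116.7667.
Field (20°×10°, letters A–R): lon ⌊225.6511/20⌋ = 11 → L; lat ⌊116.7667/10⌋ = 11 → L.
Square (2°×1°, digits 0–9): lon ⌊5.6511/2⌋ = 2; lat ⌊6.7667/1⌋ = 6.
Subsquare (5′×2.5′, letters a–x): lon ⌊1.6511/0.0833333⌋ = 19 → t; lat ⌊0.7667/0.0416667⌋ = 18 → s.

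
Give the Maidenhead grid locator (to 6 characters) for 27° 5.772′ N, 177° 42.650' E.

RL87uc

Shift to the Maidenhead origin (180°W, 90°S): lon 357.7108, lat 117.0962.
Field: 357.7108/20 → 17 → R, 117.0962/10 → 11 → L; chars RL.
Square: 17.7108/2 → 8, 7.0962/1 → 7; chars 87.
Subsquare: 1.7108/0.0833333 → 20 → u, 0.0962/0.0416667 → 2 → c; chars uc.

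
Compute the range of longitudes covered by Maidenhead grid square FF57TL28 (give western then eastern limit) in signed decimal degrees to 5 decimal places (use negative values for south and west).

-68.40000, -68.39167

Field F=5, F=5: +5·20° lon, +5·10° lat → SW at lon -80°, lat -40°.
Square 5, 7: +5·2° lon, +7·1° lat → SW at lon -70°, lat -33°.
Subsquare t=19, l=11: +19·0.0833333° lon, +11·0.0416667° lat → SW at lon -68.4167°, lat -32.5417°.
Extended square 2, 8: +2·0.00833333° lon, +8·0.00416667° lat → SW at lon -68.4°, lat -32.5083°.
Cell spans 0.00833333° lon × 0.00416667° lat.
west -68.40000, east -68.39167.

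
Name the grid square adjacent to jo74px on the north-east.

JO75qa

Longitude subsquare p = 15; +1 → 16 = q.
Latitude subsquare x = 23; +1 → 24, wraps to 0 = a, carry into square.
Latitude square 4; +1 → 5.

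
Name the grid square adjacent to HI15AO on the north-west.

HI05xp

Longitude subsquare a = 0; −1 → -1, wraps to 23 = x, carry into square.
Longitude square 1; −1 → 0.
Latitude subsquare o = 14; +1 → 15 = p.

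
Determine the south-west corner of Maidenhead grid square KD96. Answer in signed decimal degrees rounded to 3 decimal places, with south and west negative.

-54.000, 38.000

Field K=10, D=3: +10·20° lon, +3·10° lat → SW at lon 20°, lat -60°.
Square 9, 6: +9·2° lon, +6·1° lat → SW at lon 38°, lat -54°.
latitude -54.000, longitude 38.000.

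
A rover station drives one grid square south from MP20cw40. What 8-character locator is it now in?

MP20cv49

Latitude extended square 0; −1 → -1, wraps to 9, carry into subsquare.
Latitude subsquare w = 22; −1 → 21 = v.
The longitude characters are unchanged.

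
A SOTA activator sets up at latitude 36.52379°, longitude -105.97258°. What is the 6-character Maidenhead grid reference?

DM76am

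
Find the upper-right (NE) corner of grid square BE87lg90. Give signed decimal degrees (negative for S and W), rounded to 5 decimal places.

-42.74583, -143.00000

Field B=1, E=4: +1·20° lon, +4·10° lat → SW at lon -160°, lat -50°.
Square 8, 7: +8·2° lon, +7·1° lat → SW at lon -144°, lat -43°.
Subsquare l=11, g=6: +11·0.0833333° lon, +6·0.0416667° lat → SW at lon -143.083°, lat -42.75°.
Extended square 9, 0: +9·0.00833333° lon, +0·0.00416667° lat → SW at lon -143.008°, lat -42.75°.
Cell spans 0.00833333° lon × 0.00416667° lat. NE corner is SW corner plus one full cell.
latitude -42.74583, longitude -143.00000.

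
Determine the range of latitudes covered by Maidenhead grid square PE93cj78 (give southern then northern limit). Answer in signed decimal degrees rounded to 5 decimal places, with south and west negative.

-46.59167, -46.58750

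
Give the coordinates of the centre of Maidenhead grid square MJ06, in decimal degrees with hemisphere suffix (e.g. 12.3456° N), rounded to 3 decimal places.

Field M=12, J=9: +12·20° lon, +9·10° lat → SW at lon 60°, lat 0°.
Square 0, 6: +0·2° lon, +6·1° lat → SW at lon 60°, lat 6°.
Cell spans 2° lon × 1° lat. Centre is SW corner plus half of each.
latitude 6.500° N, longitude 61.000° E.

6.500° N, 61.000° E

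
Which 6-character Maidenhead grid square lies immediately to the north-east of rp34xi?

RP44aj

Longitude subsquare x = 23; +1 → 24, wraps to 0 = a, carry into square.
Longitude square 3; +1 → 4.
Latitude subsquare i = 8; +1 → 9 = j.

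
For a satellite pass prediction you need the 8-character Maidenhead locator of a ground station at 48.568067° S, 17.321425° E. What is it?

JE81pk83

Shift to the Maidenhead origin (180°W, 90°S): lon 197.32143, lat 41.43193.
Field (20°×10°, letters A–R): lon ⌊197.32143/20⌋ = 9 → J; lat ⌊41.43193/10⌋ = 4 → E.
Square (2°×1°, digits 0–9): lon ⌊17.32143/2⌋ = 8; lat ⌊1.43193/1⌋ = 1.
Subsquare (5′×2.5′, letters a–x): lon ⌊1.32143/0.0833333⌋ = 15 → p; lat ⌊0.43193/0.0416667⌋ = 10 → k.
Extended square (30″×15″, digits 0–9): lon ⌊0.07143/0.00833333⌋ = 8; lat ⌊0.01527/0.00416667⌋ = 3.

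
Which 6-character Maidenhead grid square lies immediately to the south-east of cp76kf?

CP76le

Longitude subsquare k = 10; +1 → 11 = l.
Latitude subsquare f = 5; −1 → 4 = e.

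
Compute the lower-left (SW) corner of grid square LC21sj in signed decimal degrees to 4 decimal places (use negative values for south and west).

-68.6250, 45.5000

Field L=11, C=2: +11·20° lon, +2·10° lat → SW at lon 40°, lat -70°.
Square 2, 1: +2·2° lon, +1·1° lat → SW at lon 44°, lat -69°.
Subsquare s=18, j=9: +18·0.0833333° lon, +9·0.0416667° lat → SW at lon 45.5°, lat -68.625°.
latitude -68.6250, longitude 45.5000.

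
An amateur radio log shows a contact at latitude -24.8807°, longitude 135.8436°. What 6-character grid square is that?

PG75wc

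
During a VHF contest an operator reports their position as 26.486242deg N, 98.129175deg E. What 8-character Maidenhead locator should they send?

NL96bl56

Offset from 180°W / 90°S: lon 278.12918°, lat 116.48624°.
Field (20°×10°, letters A–R): 278.12918/20 → 13 → N, 116.48624/10 → 11 → L; chars NL.
Square (2°×1°, digits 0–9): 18.12918/2 → 9, 6.48624/1 → 6; chars 96.
Subsquare (5′×2.5′, letters a–x): 0.12918/0.0833333 → 1 → b, 0.48624/0.0416667 → 11 → l; chars bl.
Extended square (30″×15″, digits 0–9): 0.04584/0.00833333 → 5, 0.02791/0.00416667 → 6; chars 56.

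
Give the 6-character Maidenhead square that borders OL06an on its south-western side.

Longitude subsquare a = 0; −1 → -1, wraps to 23 = x, carry into square.
Longitude square 0; −1 → -1, wraps to 9, carry into field.
Longitude field O = 14; −1 → 13 = N.
Latitude subsquare n = 13; −1 → 12 = m.

NL96xm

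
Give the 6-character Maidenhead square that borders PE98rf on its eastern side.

PE98sf

Longitude subsquare r = 17; +1 → 18 = s.
The latitude characters are unchanged.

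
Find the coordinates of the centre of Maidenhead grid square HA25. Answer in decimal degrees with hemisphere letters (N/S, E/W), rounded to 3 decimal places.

84.500° S, 35.000° W

Field H=7, A=0: +7·20° lon, +0·10° lat → SW at lon -40°, lat -90°.
Square 2, 5: +2·2° lon, +5·1° lat → SW at lon -36°, lat -85°.
Cell spans 2° lon × 1° lat. Centre is SW corner plus half of each.
latitude 84.500° S, longitude 35.000° W.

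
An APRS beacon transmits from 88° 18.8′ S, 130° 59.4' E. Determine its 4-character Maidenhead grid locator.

Add 180° to longitude and 90° to latitude: 310.99, 1.69.
Field: 310.99/20 → 15 → P, 1.69/10 → 0 → A; chars PA.
Square: 10.99/2 → 5, 1.69/1 → 1; chars 51.

PA51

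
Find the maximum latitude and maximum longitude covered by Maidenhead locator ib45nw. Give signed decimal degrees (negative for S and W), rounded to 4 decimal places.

-74.0417, -10.8333

Field I=8, B=1: +8·20° lon, +1·10° lat → SW at lon -20°, lat -80°.
Square 4, 5: +4·2° lon, +5·1° lat → SW at lon -12°, lat -75°.
Subsquare n=13, w=22: +13·0.0833333° lon, +22·0.0416667° lat → SW at lon -10.9167°, lat -74.0833°.
Cell spans 0.0833333° lon × 0.0416667° lat. NE corner is SW corner plus one full cell.
latitude -74.0417, longitude -10.8333.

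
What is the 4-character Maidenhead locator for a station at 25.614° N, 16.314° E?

JL85

Offset from 180°W / 90°S: lon 196.31°, lat 115.61°.
Field: lon ⌊196.31/20⌋ = 9 → J; lat ⌊115.61/10⌋ = 11 → L.
Square: lon ⌊16.31/2⌋ = 8; lat ⌊5.61/1⌋ = 5.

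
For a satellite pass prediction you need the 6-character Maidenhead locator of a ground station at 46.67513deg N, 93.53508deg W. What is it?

EN36fq

Offset from 180°W / 90°S: lon 86.4649°, lat 136.6751°.
Field: lon ⌊86.4649/20⌋ = 4 → E; lat ⌊136.6751/10⌋ = 13 → N.
Square: lon ⌊6.4649/2⌋ = 3; lat ⌊6.6751/1⌋ = 6.
Subsquare: lon ⌊0.4649/0.0833333⌋ = 5 → f; lat ⌊0.6751/0.0416667⌋ = 16 → q.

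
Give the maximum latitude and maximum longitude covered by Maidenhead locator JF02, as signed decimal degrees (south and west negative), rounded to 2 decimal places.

Field J=9, F=5: +9·20° lon, +5·10° lat → SW at lon 0°, lat -40°.
Square 0, 2: +0·2° lon, +2·1° lat → SW at lon 0°, lat -38°.
Cell spans 2° lon × 1° lat. NE corner is SW corner plus one full cell.
latitude -37.00, longitude 2.00.

-37.00, 2.00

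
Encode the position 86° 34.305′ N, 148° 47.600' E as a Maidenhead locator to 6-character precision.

Offset from 180°W / 90°S: lon 328.7933°, lat 176.5718°.
Field (20°×10°, letters A–R): 328.7933/20 → 16 → Q, 176.5718/10 → 17 → R; chars QR.
Square (2°×1°, digits 0–9): 8.7933/2 → 4, 6.5718/1 → 6; chars 46.
Subsquare (5′×2.5′, letters a–x): 0.7933/0.0833333 → 9 → j, 0.5718/0.0416667 → 13 → n; chars jn.

QR46jn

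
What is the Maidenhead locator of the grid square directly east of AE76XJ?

AE86aj

Longitude subsquare x = 23; +1 → 24, wraps to 0 = a, carry into square.
Longitude square 7; +1 → 8.
The latitude characters are unchanged.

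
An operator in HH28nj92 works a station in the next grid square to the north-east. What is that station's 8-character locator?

HH28oj03

Longitude extended square 9; +1 → 10, wraps to 0, carry into subsquare.
Longitude subsquare n = 13; +1 → 14 = o.
Latitude extended square 2; +1 → 3.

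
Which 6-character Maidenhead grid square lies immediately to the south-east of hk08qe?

HK08rd

Longitude subsquare q = 16; +1 → 17 = r.
Latitude subsquare e = 4; −1 → 3 = d.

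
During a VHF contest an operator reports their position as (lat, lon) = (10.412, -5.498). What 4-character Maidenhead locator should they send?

IK70

Shift to the Maidenhead origin (180°W, 90°S): lon 174.50, lat 100.41.
Field: lon ⌊174.50/20⌋ = 8 → I; lat ⌊100.41/10⌋ = 10 → K.
Square: lon ⌊14.50/2⌋ = 7; lat ⌊0.41/1⌋ = 0.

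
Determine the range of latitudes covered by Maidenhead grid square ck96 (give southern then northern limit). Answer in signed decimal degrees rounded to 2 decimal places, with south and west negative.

16.00, 17.00

Field C=2, K=10: +2·20° lon, +10·10° lat → SW at lon -140°, lat 10°.
Square 9, 6: +9·2° lon, +6·1° lat → SW at lon -122°, lat 16°.
Cell spans 2° lon × 1° lat.
south 16.00, north 17.00.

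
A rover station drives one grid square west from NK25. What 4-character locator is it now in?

NK15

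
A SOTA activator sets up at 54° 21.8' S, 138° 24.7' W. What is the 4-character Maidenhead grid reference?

Offset from 180°W / 90°S: lon 41.59°, lat 35.64°.
Field (20°×10°, letters A–R): lon ⌊41.59/20⌋ = 2 → C; lat ⌊35.64/10⌋ = 3 → D.
Square (2°×1°, digits 0–9): lon ⌊1.59/2⌋ = 0; lat ⌊5.64/1⌋ = 5.

CD05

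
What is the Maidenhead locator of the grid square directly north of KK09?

KL00

Latitude square 9; +1 → 10, wraps to 0, carry into field.
Latitude field K = 10; +1 → 11 = L.
The longitude characters are unchanged.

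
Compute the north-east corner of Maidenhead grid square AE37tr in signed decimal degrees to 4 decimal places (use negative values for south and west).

Field A=0, E=4: +0·20° lon, +4·10° lat → SW at lon -180°, lat -50°.
Square 3, 7: +3·2° lon, +7·1° lat → SW at lon -174°, lat -43°.
Subsquare t=19, r=17: +19·0.0833333° lon, +17·0.0416667° lat → SW at lon -172.417°, lat -42.2917°.
Cell spans 0.0833333° lon × 0.0416667° lat. NE corner is SW corner plus one full cell.
latitude -42.2500, longitude -172.3333.

-42.2500, -172.3333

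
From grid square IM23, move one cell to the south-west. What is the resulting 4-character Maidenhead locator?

IM12

Longitude square 2; −1 → 1.
Latitude square 3; −1 → 2.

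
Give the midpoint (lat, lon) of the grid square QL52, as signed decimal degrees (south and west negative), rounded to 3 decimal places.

Field Q=16, L=11: +16·20° lon, +11·10° lat → SW at lon 140°, lat 20°.
Square 5, 2: +5·2° lon, +2·1° lat → SW at lon 150°, lat 22°.
Cell spans 2° lon × 1° lat. Centre is SW corner plus half of each.
latitude 22.500, longitude 151.000.

22.500, 151.000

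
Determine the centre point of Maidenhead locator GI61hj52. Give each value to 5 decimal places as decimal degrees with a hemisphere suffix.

Field G=6, I=8: +6·20° lon, +8·10° lat → SW at lon -60°, lat -10°.
Square 6, 1: +6·2° lon, +1·1° lat → SW at lon -48°, lat -9°.
Subsquare h=7, j=9: +7·0.0833333° lon, +9·0.0416667° lat → SW at lon -47.4167°, lat -8.625°.
Extended square 5, 2: +5·0.00833333° lon, +2·0.00416667° lat → SW at lon -47.375°, lat -8.61667°.
Cell spans 0.00833333° lon × 0.00416667° lat. Centre is SW corner plus half of each.
latitude 8.61458° S, longitude 47.37083° W.

8.61458° S, 47.37083° W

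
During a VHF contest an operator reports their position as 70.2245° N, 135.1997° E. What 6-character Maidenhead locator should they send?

PQ70of

Add 180° to longitude and 90° to latitude: 315.1997, 160.2245.
Field: 315.1997/20 → 15 → P, 160.2245/10 → 16 → Q; chars PQ.
Square: 15.1997/2 → 7, 0.2245/1 → 0; chars 70.
Subsquare: 1.1997/0.0833333 → 14 → o, 0.2245/0.0416667 → 5 → f; chars of.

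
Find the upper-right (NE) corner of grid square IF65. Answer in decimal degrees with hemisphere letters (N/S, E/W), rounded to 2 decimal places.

Field I=8, F=5: +8·20° lon, +5·10° lat → SW at lon -20°, lat -40°.
Square 6, 5: +6·2° lon, +5·1° lat → SW at lon -8°, lat -35°.
Cell spans 2° lon × 1° lat. NE corner is SW corner plus one full cell.
latitude 34.00° S, longitude 6.00° W.

34.00° S, 6.00° W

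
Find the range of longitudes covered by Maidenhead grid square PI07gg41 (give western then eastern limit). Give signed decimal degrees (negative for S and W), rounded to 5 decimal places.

Field P=15, I=8: +15·20° lon, +8·10° lat → SW at lon 120°, lat -10°.
Square 0, 7: +0·2° lon, +7·1° lat → SW at lon 120°, lat -3°.
Subsquare g=6, g=6: +6·0.0833333° lon, +6·0.0416667° lat → SW at lon 120.5°, lat -2.75°.
Extended square 4, 1: +4·0.00833333° lon, +1·0.00416667° lat → SW at lon 120.533°, lat -2.74583°.
Cell spans 0.00833333° lon × 0.00416667° lat.
west 120.53333, east 120.54167.

120.53333, 120.54167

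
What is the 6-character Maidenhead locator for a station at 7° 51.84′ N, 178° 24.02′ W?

AJ07tu

Shift to the Maidenhead origin (180°W, 90°S): lon 1.5997, lat 97.8640.
Field: 1.5997/20 → 0 → A, 97.8640/10 → 9 → J; chars AJ.
Square: 1.5997/2 → 0, 7.8640/1 → 7; chars 07.
Subsquare: 1.5997/0.0833333 → 19 → t, 0.8640/0.0416667 → 20 → u; chars tu.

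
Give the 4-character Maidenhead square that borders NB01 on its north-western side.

MB92

Longitude square 0; −1 → -1, wraps to 9, carry into field.
Longitude field N = 13; −1 → 12 = M.
Latitude square 1; +1 → 2.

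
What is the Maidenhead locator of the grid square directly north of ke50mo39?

Latitude extended square 9; +1 → 10, wraps to 0, carry into subsquare.
Latitude subsquare o = 14; +1 → 15 = p.
The longitude characters are unchanged.

KE50mp30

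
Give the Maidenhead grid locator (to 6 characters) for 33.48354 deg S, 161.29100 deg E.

RF06pm

Add 180° to longitude and 90° to latitude: 341.2910, 56.5165.
Field: 341.2910/20 → 17 → R, 56.5165/10 → 5 → F; chars RF.
Square: 1.2910/2 → 0, 6.5165/1 → 6; chars 06.
Subsquare: 1.2910/0.0833333 → 15 → p, 0.5165/0.0416667 → 12 → m; chars pm.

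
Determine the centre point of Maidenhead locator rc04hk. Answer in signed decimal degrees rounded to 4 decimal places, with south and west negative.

-65.5625, 160.6250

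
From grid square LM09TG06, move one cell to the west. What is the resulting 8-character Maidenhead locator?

Longitude extended square 0; −1 → -1, wraps to 9, carry into subsquare.
Longitude subsquare t = 19; −1 → 18 = s.
The latitude characters are unchanged.

LM09sg96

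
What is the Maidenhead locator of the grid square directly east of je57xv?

Longitude subsquare x = 23; +1 → 24, wraps to 0 = a, carry into square.
Longitude square 5; +1 → 6.
The latitude characters are unchanged.

JE67av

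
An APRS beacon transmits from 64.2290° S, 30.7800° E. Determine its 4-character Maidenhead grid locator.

KC55

Shift to the Maidenhead origin (180°W, 90°S): lon 210.78, lat 25.77.
Field: lon ⌊210.78/20⌋ = 10 → K; lat ⌊25.77/10⌋ = 2 → C.
Square: lon ⌊10.78/2⌋ = 5; lat ⌊5.77/1⌋ = 5.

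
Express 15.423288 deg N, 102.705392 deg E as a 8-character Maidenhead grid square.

OK15ik41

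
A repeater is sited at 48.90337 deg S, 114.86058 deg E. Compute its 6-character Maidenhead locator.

Add 180° to longitude and 90° to latitude: 294.8606, 41.0966.
Field: 294.8606/20 → 14 → O, 41.0966/10 → 4 → E; chars OE.
Square: 14.8606/2 → 7, 1.0966/1 → 1; chars 71.
Subsquare: 0.8606/0.0833333 → 10 → k, 0.0966/0.0416667 → 2 → c; chars kc.

OE71kc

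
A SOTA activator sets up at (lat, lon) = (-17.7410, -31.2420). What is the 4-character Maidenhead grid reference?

HH42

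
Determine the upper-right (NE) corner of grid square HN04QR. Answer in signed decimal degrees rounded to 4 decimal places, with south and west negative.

44.7500, -38.5833

Field H=7, N=13: +7·20° lon, +13·10° lat → SW at lon -40°, lat 40°.
Square 0, 4: +0·2° lon, +4·1° lat → SW at lon -40°, lat 44°.
Subsquare q=16, r=17: +16·0.0833333° lon, +17·0.0416667° lat → SW at lon -38.6667°, lat 44.7083°.
Cell spans 0.0833333° lon × 0.0416667° lat. NE corner is SW corner plus one full cell.
latitude 44.7500, longitude -38.5833.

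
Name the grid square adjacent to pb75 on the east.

PB85

Longitude square 7; +1 → 8.
The latitude characters are unchanged.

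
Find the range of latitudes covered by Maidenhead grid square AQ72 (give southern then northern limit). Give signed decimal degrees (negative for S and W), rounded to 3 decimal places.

72.000, 73.000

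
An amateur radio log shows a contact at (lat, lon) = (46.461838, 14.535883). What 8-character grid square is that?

JN76gl40

Add 180° to longitude and 90° to latitude: 194.53588, 136.46184.
Field (20°×10°, letters A–R): 194.53588/20 → 9 → J, 136.46184/10 → 13 → N; chars JN.
Square (2°×1°, digits 0–9): 14.53588/2 → 7, 6.46184/1 → 6; chars 76.
Subsquare (5′×2.5′, letters a–x): 0.53588/0.0833333 → 6 → g, 0.46184/0.0416667 → 11 → l; chars gl.
Extended square (30″×15″, digits 0–9): 0.03588/0.00833333 → 4, 0.00350/0.00416667 → 0; chars 40.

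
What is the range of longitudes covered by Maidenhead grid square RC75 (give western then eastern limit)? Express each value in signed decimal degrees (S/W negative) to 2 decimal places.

174.00, 176.00

Field R=17, C=2: +17·20° lon, +2·10° lat → SW at lon 160°, lat -70°.
Square 7, 5: +7·2° lon, +5·1° lat → SW at lon 174°, lat -65°.
Cell spans 2° lon × 1° lat.
west 174.00, east 176.00.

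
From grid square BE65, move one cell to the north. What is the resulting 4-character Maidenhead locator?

BE66

Latitude square 5; +1 → 6.
The longitude characters are unchanged.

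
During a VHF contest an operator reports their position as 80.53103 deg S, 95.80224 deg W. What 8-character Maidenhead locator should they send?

Shift to the Maidenhead origin (180°W, 90°S): lon 84.19776, lat 9.46897.
Field: lon ⌊84.19776/20⌋ = 4 → E; lat ⌊9.46897/10⌋ = 0 → A.
Square: lon ⌊4.19776/2⌋ = 2; lat ⌊9.46897/1⌋ = 9.
Subsquare: lon ⌊0.19776/0.0833333⌋ = 2 → c; lat ⌊0.46897/0.0416667⌋ = 11 → l.
Extended square: lon ⌊0.03109/0.00833333⌋ = 3; lat ⌊0.01064/0.00416667⌋ = 2.

EA29cl32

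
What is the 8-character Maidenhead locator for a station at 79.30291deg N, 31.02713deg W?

HQ49lh62

Shift to the Maidenhead origin (180°W, 90°S): lon 148.97287, lat 169.30291.
Field (20°×10°, letters A–R): lon ⌊148.97287/20⌋ = 7 → H; lat ⌊169.30291/10⌋ = 16 → Q.
Square (2°×1°, digits 0–9): lon ⌊8.97287/2⌋ = 4; lat ⌊9.30291/1⌋ = 9.
Subsquare (5′×2.5′, letters a–x): lon ⌊0.97287/0.0833333⌋ = 11 → l; lat ⌊0.30291/0.0416667⌋ = 7 → h.
Extended square (30″×15″, digits 0–9): lon ⌊0.05620/0.00833333⌋ = 6; lat ⌊0.01124/0.00416667⌋ = 2.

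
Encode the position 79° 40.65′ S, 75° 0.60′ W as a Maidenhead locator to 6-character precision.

FB20lh

Add 180° to longitude and 90° to latitude: 104.9900, 10.3225.
Field: 104.9900/20 → 5 → F, 10.3225/10 → 1 → B; chars FB.
Square: 4.9900/2 → 2, 0.3225/1 → 0; chars 20.
Subsquare: 0.9900/0.0833333 → 11 → l, 0.3225/0.0416667 → 7 → h; chars lh.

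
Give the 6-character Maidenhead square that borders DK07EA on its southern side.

DK06ex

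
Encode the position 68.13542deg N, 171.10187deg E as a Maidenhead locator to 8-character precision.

RP58nd22

Offset from 180°W / 90°S: lon 351.10187°, lat 158.13542°.
Field (20°×10°, letters A–R): 351.10187/20 → 17 → R, 158.13542/10 → 15 → P; chars RP.
Square (2°×1°, digits 0–9): 11.10187/2 → 5, 8.13542/1 → 8; chars 58.
Subsquare (5′×2.5′, letters a–x): 1.10187/0.0833333 → 13 → n, 0.13542/0.0416667 → 3 → d; chars nd.
Extended square (30″×15″, digits 0–9): 0.01854/0.00833333 → 2, 0.01042/0.00416667 → 2; chars 22.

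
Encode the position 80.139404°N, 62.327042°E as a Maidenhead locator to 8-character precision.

MR10dd93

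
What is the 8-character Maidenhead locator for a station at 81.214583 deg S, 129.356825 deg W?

Offset from 180°W / 90°S: lon 50.64318°, lat 8.78542°.
Field: 50.64318/20 → 2 → C, 8.78542/10 → 0 → A; chars CA.
Square: 10.64318/2 → 5, 8.78542/1 → 8; chars 58.
Subsquare: 0.64318/0.0833333 → 7 → h, 0.78542/0.0416667 → 18 → s; chars hs.
Extended square: 0.05984/0.00833333 → 7, 0.03542/0.00416667 → 8; chars 78.

CA58hs78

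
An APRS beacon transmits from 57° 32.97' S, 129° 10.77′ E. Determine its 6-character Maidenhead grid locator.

Add 180° to longitude and 90° to latitude: 309.1795, 32.4505.
Field: lon ⌊309.1795/20⌋ = 15 → P; lat ⌊32.4505/10⌋ = 3 → D.
Square: lon ⌊9.1795/2⌋ = 4; lat ⌊2.4505/1⌋ = 2.
Subsquare: lon ⌊1.1795/0.0833333⌋ = 14 → o; lat ⌊0.4505/0.0416667⌋ = 10 → k.

PD42ok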